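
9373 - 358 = 9015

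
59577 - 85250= - 25673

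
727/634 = 1 + 93/634 = 1.15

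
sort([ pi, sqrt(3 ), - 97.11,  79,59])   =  [ - 97.11, sqrt(3 ),pi , 59, 79]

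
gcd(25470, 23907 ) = 3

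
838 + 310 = 1148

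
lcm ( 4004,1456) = 16016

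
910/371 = 2  +  24/53 = 2.45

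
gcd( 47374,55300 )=2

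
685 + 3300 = 3985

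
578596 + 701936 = 1280532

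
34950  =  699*50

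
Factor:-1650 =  - 2^1*3^1*5^2*11^1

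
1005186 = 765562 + 239624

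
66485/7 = 9497+ 6/7 = 9497.86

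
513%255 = 3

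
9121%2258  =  89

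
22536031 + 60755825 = 83291856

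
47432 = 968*49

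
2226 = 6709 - 4483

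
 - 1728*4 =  - 6912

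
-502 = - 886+384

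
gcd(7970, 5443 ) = 1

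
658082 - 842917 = - 184835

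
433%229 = 204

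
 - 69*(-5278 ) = 364182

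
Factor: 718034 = 2^1*359017^1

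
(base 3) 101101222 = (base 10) 7586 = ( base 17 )1944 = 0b1110110100010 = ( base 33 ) 6vt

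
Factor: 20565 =3^2*5^1*457^1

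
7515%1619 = 1039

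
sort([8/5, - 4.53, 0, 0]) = [-4.53,0,0, 8/5 ]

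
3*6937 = 20811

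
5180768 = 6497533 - 1316765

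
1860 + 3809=5669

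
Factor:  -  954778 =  - 2^1*11^1*43399^1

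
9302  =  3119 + 6183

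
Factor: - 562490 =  - 2^1*5^1*56249^1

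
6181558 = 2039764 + 4141794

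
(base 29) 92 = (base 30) 8n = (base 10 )263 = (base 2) 100000111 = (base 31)8f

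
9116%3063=2990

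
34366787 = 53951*637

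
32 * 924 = 29568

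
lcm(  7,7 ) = 7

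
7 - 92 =-85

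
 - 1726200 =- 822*2100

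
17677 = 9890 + 7787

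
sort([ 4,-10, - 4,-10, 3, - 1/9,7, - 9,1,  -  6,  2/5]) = [-10,- 10, - 9,-6,  -  4, - 1/9, 2/5, 1, 3, 4,7 ]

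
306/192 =51/32  =  1.59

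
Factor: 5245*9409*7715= 380736831575 = 5^2*97^2*1049^1*1543^1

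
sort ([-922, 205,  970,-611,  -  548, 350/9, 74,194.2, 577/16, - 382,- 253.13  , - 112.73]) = [-922, - 611, -548, - 382,-253.13,  -  112.73, 577/16,350/9,74,194.2,205, 970 ] 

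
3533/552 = 6 + 221/552 = 6.40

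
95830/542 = 176 + 219/271 = 176.81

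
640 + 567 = 1207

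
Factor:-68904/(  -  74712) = 3^2*29^1*283^(-1) = 261/283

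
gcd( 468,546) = 78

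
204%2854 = 204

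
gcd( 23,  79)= 1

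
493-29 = 464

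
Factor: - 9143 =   -  41^1*223^1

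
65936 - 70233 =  - 4297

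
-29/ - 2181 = 29/2181=0.01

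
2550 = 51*50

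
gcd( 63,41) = 1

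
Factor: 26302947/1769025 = 8767649/589675=5^( - 2 )*11^1*103^( - 1)*229^( - 1)*347^1 *2297^1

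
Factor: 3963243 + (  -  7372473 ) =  -2^1*3^1*5^1*11^1*10331^1=- 3409230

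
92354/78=46177/39 = 1184.03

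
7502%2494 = 20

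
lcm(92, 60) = 1380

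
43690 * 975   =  42597750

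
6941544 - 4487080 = 2454464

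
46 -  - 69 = 115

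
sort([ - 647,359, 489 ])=[ - 647,359, 489]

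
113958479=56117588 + 57840891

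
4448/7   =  635 + 3/7 = 635.43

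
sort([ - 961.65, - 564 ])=[  -  961.65 , - 564]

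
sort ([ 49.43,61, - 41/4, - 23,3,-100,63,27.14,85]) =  [ - 100,  -  23, - 41/4,3,27.14,49.43,61,63, 85 ]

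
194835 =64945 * 3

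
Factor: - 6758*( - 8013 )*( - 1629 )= -2^1*3^3*31^1*109^1*181^1*2671^1 =- 88213370166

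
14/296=7/148 =0.05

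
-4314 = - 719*6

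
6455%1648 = 1511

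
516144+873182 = 1389326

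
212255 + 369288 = 581543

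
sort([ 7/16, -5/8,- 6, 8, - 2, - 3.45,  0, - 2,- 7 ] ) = [ - 7 , - 6, - 3.45, - 2  , - 2, - 5/8, 0, 7/16, 8] 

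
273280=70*3904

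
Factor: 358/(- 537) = -2/3 = -2^1*3^(-1)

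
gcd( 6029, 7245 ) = 1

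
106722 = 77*1386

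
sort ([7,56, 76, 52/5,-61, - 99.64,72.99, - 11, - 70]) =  [ - 99.64,-70,-61 , - 11,7, 52/5, 56,72.99,76]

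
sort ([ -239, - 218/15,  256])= [ - 239, - 218/15,256]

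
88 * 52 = 4576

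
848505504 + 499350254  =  1347855758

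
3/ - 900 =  - 1/300  =  -0.00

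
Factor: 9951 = 3^1 * 31^1*107^1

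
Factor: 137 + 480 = 617^1 = 617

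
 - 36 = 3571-3607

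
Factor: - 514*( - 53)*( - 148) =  - 4031816 = - 2^3  *  37^1*53^1  *257^1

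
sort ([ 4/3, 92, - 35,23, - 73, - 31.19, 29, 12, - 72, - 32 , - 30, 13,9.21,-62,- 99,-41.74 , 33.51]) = [ - 99, - 73, - 72,  -  62, - 41.74,-35, - 32 , - 31.19,-30,4/3, 9.21, 12,  13, 23,  29,33.51, 92 ] 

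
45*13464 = 605880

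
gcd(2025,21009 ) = 3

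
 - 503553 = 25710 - 529263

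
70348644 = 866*81234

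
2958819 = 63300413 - 60341594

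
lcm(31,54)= 1674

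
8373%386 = 267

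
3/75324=1/25108 = 0.00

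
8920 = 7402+1518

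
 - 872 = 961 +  - 1833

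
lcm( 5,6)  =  30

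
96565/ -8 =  - 12071 + 3/8=- 12070.62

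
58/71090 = 29/35545 = 0.00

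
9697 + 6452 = 16149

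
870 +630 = 1500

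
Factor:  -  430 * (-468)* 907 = 2^3*3^2*5^1*13^1 * 43^1 *907^1 = 182524680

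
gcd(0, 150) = 150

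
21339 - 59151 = -37812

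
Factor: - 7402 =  - 2^1*3701^1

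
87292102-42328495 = 44963607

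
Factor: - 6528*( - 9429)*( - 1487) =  - 2^7*3^2*7^1 *17^1*  449^1*1487^1= - 91528585344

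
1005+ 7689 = 8694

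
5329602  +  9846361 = 15175963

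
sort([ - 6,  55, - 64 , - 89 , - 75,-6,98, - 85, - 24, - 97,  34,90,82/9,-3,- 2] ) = [ - 97, - 89, - 85, - 75,-64, - 24 ,-6, - 6, - 3, - 2,82/9, 34,55,90,98 ]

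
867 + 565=1432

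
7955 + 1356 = 9311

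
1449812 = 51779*28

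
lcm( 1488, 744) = 1488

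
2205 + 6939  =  9144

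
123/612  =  41/204=0.20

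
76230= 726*105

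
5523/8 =690 + 3/8 = 690.38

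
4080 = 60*68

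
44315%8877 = 8807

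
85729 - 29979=55750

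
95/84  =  95/84 = 1.13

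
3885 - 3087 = 798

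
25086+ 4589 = 29675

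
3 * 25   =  75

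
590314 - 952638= - 362324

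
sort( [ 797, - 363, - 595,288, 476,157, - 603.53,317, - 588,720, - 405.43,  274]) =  [ - 603.53, - 595, - 588,-405.43,- 363, 157,274, 288,317, 476,720,797] 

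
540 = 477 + 63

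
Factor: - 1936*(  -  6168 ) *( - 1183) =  - 14126496384 = - 2^7*3^1 * 7^1 *11^2*13^2*257^1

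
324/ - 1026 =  - 6/19 = -0.32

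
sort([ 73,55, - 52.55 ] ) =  [ - 52.55, 55, 73] 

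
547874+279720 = 827594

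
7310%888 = 206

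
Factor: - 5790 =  - 2^1 * 3^1* 5^1 * 193^1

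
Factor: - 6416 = -2^4*401^1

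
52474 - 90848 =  - 38374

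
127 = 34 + 93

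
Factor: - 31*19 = -19^1 * 31^1 = - 589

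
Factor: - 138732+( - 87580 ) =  - 226312 = - 2^3*28289^1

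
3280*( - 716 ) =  - 2348480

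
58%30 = 28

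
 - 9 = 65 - 74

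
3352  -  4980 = -1628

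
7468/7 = 1066+6/7=1066.86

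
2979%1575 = 1404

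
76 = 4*19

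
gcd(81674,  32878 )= 2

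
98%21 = 14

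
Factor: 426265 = 5^1*7^1*19^1*641^1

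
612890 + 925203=1538093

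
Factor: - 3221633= - 23^1*140071^1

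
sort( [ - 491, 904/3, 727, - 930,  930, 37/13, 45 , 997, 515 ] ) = [ -930,-491 , 37/13,45 , 904/3,515 , 727,930,997]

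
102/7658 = 51/3829 =0.01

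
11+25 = 36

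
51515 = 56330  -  4815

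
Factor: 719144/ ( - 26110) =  - 2^2*5^( - 1 )*7^( - 1)*241^1 =-964/35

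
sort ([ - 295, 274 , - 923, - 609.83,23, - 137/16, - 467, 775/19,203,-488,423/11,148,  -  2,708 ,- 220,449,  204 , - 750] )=[ - 923, - 750, - 609.83, - 488, - 467, - 295 ,-220, - 137/16, - 2,  23,  423/11,775/19,148, 203, 204,274,449, 708]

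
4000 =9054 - 5054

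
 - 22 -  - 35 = 13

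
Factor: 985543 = 13^1 * 47^1 * 1613^1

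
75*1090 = 81750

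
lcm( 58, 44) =1276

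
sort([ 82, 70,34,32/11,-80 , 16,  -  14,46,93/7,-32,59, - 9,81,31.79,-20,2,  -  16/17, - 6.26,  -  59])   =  [ - 80,- 59,-32,-20, - 14, - 9, - 6.26, - 16/17,  2,32/11, 93/7, 16,31.79,34,46,59,70, 81,82]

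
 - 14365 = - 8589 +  - 5776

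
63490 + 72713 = 136203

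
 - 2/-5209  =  2/5209 = 0.00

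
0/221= 0 = 0.00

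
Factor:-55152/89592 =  - 2^1*3^1*383^1*3733^(  -  1)=- 2298/3733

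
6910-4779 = 2131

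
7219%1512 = 1171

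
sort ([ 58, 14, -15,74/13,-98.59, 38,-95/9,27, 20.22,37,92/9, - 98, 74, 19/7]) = [ - 98.59, - 98, - 15,  -  95/9, 19/7,74/13, 92/9,14, 20.22,27, 37,  38, 58,74] 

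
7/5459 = 7/5459=0.00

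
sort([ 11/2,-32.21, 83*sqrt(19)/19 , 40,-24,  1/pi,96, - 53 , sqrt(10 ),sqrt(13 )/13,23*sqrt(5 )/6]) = [ - 53, - 32.21, - 24, sqrt(13) /13,1/pi,sqrt(10 ),11/2,23 * sqrt (5) /6,83*sqrt ( 19)/19,40, 96 ]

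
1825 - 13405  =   - 11580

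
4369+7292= 11661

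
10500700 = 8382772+2117928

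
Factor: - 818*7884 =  - 6449112  =  - 2^3 * 3^3*73^1*409^1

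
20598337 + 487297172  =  507895509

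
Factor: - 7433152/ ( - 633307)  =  2^6*37^1 * 43^1*73^1*633307^(-1) 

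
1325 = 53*25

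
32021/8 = 32021/8 = 4002.62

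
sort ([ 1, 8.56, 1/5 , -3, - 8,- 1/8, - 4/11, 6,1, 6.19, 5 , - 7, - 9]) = [ - 9, - 8, - 7,- 3, - 4/11,-1/8,1/5, 1, 1, 5,6,  6.19, 8.56 ] 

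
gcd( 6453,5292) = 27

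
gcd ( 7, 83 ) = 1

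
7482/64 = 116+29/32= 116.91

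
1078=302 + 776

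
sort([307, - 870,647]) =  [-870,307,647]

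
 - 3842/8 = -1921/4 = - 480.25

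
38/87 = 38/87 = 0.44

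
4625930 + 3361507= 7987437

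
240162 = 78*3079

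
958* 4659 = 4463322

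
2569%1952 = 617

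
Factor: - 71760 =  - 2^4 * 3^1*5^1  *13^1*23^1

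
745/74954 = 745/74954  =  0.01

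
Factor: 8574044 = 2^2*647^1*3313^1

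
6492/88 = 73 + 17/22 = 73.77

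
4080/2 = 2040 = 2040.00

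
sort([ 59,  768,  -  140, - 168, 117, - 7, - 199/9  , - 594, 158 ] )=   [ - 594,-168, - 140, - 199/9  , - 7, 59, 117, 158, 768]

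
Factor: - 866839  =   - 29^1*71^1*421^1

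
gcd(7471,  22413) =7471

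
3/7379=3/7379 = 0.00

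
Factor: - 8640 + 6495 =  - 2145= - 3^1*5^1 * 11^1*13^1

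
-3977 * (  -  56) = 222712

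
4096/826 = 4+396/413= 4.96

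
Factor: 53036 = 2^2*13259^1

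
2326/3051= 2326/3051 = 0.76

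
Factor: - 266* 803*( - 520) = 2^4*5^1*7^1*11^1*13^1*19^1*73^1 = 111070960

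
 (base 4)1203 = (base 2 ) 1100011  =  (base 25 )3O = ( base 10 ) 99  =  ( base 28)3F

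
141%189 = 141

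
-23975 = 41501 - 65476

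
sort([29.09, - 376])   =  [-376,29.09] 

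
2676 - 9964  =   - 7288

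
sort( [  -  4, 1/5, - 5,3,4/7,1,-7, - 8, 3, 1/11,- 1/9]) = [ - 8, - 7, - 5, - 4,-1/9,1/11,1/5,4/7, 1,3,3 ]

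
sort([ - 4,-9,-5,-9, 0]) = [-9, - 9, - 5, - 4,0 ]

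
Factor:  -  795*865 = - 3^1*5^2 * 53^1  *173^1=- 687675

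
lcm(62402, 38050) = 1560050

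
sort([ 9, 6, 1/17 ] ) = [ 1/17, 6, 9 ] 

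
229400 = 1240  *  185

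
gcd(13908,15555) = 183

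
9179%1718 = 589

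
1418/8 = 709/4 = 177.25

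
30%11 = 8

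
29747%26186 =3561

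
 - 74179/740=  - 74179/740  =  - 100.24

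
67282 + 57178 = 124460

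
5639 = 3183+2456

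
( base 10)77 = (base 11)70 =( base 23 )38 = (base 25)32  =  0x4D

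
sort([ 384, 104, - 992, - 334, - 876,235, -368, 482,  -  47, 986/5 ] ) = [ - 992, - 876, - 368, - 334, - 47, 104, 986/5 , 235, 384,482 ]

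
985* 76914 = 75760290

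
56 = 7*8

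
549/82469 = 549/82469 = 0.01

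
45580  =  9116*5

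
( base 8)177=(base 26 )4N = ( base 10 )127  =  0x7f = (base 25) 52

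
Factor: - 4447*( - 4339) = 19295533 = 4339^1 * 4447^1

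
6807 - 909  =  5898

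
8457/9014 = 8457/9014 = 0.94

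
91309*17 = 1552253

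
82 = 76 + 6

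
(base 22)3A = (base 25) 31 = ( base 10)76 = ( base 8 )114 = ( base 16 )4c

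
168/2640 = 7/110 = 0.06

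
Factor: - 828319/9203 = -37^1*61^1 * 367^1*9203^( - 1) 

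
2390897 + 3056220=5447117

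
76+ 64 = 140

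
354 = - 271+625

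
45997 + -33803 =12194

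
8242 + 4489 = 12731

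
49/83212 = 49/83212 =0.00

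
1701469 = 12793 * 133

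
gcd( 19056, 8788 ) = 4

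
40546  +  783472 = 824018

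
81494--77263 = 158757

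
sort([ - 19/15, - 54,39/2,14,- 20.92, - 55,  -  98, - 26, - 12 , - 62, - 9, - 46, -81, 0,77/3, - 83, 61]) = [ - 98,-83 ,-81, - 62, - 55, - 54, - 46, - 26, - 20.92, - 12  ,  -  9, -19/15,0,14,39/2,77/3,61 ]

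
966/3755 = 966/3755=0.26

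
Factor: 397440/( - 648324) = -160/261 = - 2^5*3^( - 2)*5^1*29^( - 1)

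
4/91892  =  1/22973 =0.00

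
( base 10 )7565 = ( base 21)H35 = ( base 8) 16615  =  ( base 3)101101012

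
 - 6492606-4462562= - 10955168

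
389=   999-610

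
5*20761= 103805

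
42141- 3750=38391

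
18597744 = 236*78804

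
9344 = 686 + 8658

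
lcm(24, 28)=168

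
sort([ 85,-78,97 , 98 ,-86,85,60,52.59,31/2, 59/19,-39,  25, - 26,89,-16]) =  [-86,-78, - 39,  -  26, - 16,59/19, 31/2, 25 , 52.59,60,85, 85, 89, 97, 98 ]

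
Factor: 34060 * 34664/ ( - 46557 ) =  - 2^5 * 3^( - 2 ) * 5^1*13^1*131^1*619^1 * 739^ (- 1) = - 168665120/6651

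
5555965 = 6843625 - 1287660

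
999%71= 5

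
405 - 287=118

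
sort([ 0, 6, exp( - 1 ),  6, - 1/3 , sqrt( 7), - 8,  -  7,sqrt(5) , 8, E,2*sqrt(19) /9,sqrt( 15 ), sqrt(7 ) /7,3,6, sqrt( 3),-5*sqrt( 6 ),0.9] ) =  [ - 5*sqrt (6) , - 8, -7, - 1/3, 0,exp( - 1),sqrt(7)/7,0.9,2*sqrt ( 19)/9, sqrt( 3 ), sqrt(5),sqrt (7) , E,3,sqrt(15) , 6,6, 6, 8] 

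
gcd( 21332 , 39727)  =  1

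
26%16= 10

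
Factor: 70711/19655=5^( - 1) * 31^1*2281^1*3931^( - 1 ) 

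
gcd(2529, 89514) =9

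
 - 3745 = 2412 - 6157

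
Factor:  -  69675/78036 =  - 25/28=- 2^( - 2)*5^2*7^ ( - 1)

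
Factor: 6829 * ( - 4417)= - 7^1 * 631^1*6829^1 = - 30163693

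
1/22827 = 1/22827=0.00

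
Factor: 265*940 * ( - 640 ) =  - 159424000 = - 2^9*5^3*47^1*53^1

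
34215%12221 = 9773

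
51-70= - 19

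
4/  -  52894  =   - 1  +  26445/26447 = -0.00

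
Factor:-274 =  - 2^1 * 137^1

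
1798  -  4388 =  - 2590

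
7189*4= 28756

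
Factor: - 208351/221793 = -31/33 = - 3^(  -  1 )*11^ ( - 1)  *  31^1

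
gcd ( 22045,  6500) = 5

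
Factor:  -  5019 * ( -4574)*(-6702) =-153857184012 = - 2^2 *3^2*7^1*239^1*1117^1*2287^1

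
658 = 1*658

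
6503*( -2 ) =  - 13006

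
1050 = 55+995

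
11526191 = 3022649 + 8503542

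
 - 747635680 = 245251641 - 992887321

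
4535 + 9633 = 14168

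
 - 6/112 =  - 1+53/56=- 0.05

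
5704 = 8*713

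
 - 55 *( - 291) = 16005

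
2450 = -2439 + 4889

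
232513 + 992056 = 1224569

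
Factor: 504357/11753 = 3^1 * 7^1*23^( - 1)*47^1 = 987/23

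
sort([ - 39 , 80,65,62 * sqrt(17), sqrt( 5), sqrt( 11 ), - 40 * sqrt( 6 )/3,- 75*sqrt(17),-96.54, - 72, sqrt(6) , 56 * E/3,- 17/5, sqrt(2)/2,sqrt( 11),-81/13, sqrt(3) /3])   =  [-75 * sqrt( 17 ),- 96.54,-72, - 39, - 40*sqrt( 6) /3,  -  81/13, - 17/5, sqrt( 3 )/3,sqrt ( 2) /2,  sqrt( 5),sqrt ( 6),sqrt( 11 ),sqrt(11),56 * E/3, 65,80,62*sqrt( 17 ) ] 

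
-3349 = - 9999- - 6650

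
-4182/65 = -4182/65 =- 64.34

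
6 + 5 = 11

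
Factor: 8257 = 23^1*359^1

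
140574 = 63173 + 77401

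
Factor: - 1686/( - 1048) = 2^(-2)*3^1*131^( - 1)*281^1 = 843/524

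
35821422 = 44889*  798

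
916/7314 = 458/3657=0.13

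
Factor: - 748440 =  - 2^3*3^5*5^1*7^1*11^1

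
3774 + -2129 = 1645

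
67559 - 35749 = 31810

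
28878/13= 28878/13=2221.38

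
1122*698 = 783156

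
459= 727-268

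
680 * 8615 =5858200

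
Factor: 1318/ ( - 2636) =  - 1/2=-2^(  -  1) 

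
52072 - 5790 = 46282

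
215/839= 215/839 = 0.26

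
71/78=71/78 = 0.91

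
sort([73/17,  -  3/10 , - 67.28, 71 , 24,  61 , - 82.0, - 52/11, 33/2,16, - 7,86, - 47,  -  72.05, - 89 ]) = [-89, - 82.0, - 72.05, - 67.28, - 47, - 7, - 52/11,-3/10, 73/17, 16, 33/2, 24, 61, 71, 86] 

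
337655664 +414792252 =752447916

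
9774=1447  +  8327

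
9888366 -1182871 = 8705495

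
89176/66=44588/33 = 1351.15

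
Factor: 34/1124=17/562 = 2^ ( -1)*17^1*281^(-1) 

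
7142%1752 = 134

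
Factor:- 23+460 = 19^1*23^1=   437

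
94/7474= 47/3737 = 0.01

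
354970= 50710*7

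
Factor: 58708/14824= 14677/3706 = 2^( - 1 )*13^1*17^( - 1)*109^(-1 )*  1129^1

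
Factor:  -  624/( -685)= 2^4*3^1*5^(  -  1)*13^1 *137^(- 1)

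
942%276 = 114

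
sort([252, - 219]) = [- 219, 252]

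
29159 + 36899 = 66058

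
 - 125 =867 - 992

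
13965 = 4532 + 9433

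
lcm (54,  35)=1890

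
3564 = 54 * 66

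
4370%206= 44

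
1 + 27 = 28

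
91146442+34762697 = 125909139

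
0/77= 0  =  0.00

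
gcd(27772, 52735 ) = 53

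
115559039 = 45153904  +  70405135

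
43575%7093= 1017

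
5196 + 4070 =9266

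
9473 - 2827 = 6646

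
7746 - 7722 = 24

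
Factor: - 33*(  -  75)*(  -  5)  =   - 3^2*5^3*11^1 = - 12375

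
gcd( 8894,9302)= 2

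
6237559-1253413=4984146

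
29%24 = 5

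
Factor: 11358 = 2^1*3^2*631^1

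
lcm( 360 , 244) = 21960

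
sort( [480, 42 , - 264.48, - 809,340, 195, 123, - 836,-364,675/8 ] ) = [ - 836,-809, - 364 , - 264.48, 42,675/8, 123, 195,340,480]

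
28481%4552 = 1169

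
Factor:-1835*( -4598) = 8437330=2^1*5^1 * 11^2*19^1*367^1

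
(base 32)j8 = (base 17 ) 224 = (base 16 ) 268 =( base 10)616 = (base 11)510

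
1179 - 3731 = -2552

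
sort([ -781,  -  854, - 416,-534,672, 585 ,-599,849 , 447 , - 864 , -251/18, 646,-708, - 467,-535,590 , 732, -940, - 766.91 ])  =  [ - 940,  -  864,-854, - 781, - 766.91, - 708,-599, - 535 , - 534, -467 ,-416,-251/18, 447, 585, 590, 646, 672, 732, 849]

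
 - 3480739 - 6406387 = -9887126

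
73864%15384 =12328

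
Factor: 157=157^1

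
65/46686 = 65/46686 = 0.00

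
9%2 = 1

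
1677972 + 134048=1812020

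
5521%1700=421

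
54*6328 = 341712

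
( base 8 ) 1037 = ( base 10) 543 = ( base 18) 1C3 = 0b1000011111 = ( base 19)19B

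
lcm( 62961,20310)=629610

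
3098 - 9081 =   -  5983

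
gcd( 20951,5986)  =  2993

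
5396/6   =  2698/3 = 899.33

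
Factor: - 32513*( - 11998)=390090974 = 2^1 * 7^1*13^1*41^1*61^1*857^1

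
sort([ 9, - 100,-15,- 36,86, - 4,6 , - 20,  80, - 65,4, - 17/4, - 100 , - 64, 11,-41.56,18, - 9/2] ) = [ - 100, - 100, - 65 ,  -  64, - 41.56,-36, - 20,-15,-9/2,-17/4, - 4,4, 6, 9,11,18,  80,86 ]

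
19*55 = 1045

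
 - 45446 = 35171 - 80617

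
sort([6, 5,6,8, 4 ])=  [ 4,5, 6, 6,8]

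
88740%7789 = 3061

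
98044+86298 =184342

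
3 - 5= - 2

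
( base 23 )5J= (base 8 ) 206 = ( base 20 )6E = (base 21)68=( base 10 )134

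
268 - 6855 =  - 6587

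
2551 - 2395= 156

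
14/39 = 14/39=0.36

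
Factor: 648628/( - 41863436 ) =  - 167^1 * 571^( - 1 ) * 971^1*18329^( - 1 ) = - 162157/10465859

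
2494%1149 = 196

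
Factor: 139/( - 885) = -3^( - 1 )*5^( -1)*59^( - 1 )*139^1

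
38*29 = 1102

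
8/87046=4/43523 = 0.00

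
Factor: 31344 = 2^4 * 3^1 * 653^1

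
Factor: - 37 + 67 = 2^1*3^1* 5^1 = 30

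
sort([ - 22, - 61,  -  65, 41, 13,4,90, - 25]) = [-65, - 61, - 25, - 22, 4,13,  41  ,  90 ] 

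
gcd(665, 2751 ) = 7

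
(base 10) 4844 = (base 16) 12EC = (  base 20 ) C24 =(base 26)748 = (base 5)123334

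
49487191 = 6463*7657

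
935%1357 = 935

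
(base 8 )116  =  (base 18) 46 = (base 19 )42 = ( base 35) 28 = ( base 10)78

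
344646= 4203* 82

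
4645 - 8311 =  - 3666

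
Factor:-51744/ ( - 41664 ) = 77/62=2^( - 1)*7^1*11^1*31^( - 1 ) 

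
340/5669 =340/5669 = 0.06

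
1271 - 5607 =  - 4336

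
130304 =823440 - 693136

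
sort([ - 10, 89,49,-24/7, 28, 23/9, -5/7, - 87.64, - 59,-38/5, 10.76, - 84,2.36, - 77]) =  [ - 87.64, - 84, - 77, - 59, - 10, - 38/5,-24/7, - 5/7, 2.36,23/9, 10.76, 28, 49, 89]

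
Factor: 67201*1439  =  17^1*59^1 *67^1*1439^1 = 96702239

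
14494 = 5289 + 9205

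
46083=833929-787846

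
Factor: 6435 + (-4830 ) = 1605 = 3^1*5^1*107^1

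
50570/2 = 25285 = 25285.00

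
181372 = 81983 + 99389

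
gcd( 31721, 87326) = 1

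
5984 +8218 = 14202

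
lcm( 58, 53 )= 3074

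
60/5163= 20/1721 =0.01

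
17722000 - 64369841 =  - 46647841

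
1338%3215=1338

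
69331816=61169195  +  8162621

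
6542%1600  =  142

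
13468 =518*26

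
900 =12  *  75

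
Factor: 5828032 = 2^6*7^1*13009^1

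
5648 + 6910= 12558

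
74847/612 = 24949/204 = 122.30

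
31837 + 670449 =702286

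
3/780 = 1/260 = 0.00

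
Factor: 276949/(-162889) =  - 162889^( - 1 )*276949^1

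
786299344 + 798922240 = 1585221584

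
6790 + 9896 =16686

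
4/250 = 2/125=0.02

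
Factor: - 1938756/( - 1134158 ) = 969378/567079=2^1*3^1*191^ ( -1)*2969^( - 1)*161563^1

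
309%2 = 1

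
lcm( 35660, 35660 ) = 35660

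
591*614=362874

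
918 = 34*27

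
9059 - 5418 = 3641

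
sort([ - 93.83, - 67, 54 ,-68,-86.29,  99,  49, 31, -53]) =[ - 93.83 ,  -  86.29,-68,-67, - 53, 31,49,54, 99 ]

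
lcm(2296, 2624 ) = 18368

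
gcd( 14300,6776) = 44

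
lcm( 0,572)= 0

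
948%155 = 18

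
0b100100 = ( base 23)1d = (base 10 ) 36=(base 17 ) 22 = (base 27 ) 19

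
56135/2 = 28067 + 1/2= 28067.50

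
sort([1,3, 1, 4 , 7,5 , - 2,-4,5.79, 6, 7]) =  [ - 4, - 2, 1, 1,3,  4,5,5.79, 6,7,7]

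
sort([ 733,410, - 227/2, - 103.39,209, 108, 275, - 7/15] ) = [ - 227/2, - 103.39, - 7/15,108,209,275,410,733]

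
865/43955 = 173/8791 = 0.02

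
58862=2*29431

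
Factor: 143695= 5^1*29^1*991^1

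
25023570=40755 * 614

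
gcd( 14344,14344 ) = 14344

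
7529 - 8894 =-1365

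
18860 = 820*23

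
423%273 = 150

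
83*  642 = 53286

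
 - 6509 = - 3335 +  - 3174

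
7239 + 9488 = 16727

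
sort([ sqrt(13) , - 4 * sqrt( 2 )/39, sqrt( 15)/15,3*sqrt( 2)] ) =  [ - 4 * sqrt(2) /39,sqrt(15)/15, sqrt(13), 3*sqrt(2 ) ] 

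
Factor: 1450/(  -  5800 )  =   -1/4 =- 2^( - 2)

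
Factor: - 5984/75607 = - 2^5* 7^( - 2)* 11^1*17^1* 1543^( - 1)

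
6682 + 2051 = 8733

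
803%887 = 803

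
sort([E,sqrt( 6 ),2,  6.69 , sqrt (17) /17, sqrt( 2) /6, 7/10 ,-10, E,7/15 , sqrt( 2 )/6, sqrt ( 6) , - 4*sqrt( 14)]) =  [ - 4*sqrt( 14), - 10,sqrt( 2)/6,sqrt( 2) /6, sqrt( 17)/17 , 7/15,7/10,2 , sqrt ( 6),  sqrt ( 6 ) , E,E , 6.69]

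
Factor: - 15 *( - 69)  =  3^2*5^1 * 23^1=1035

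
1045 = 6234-5189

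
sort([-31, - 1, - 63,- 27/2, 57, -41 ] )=[ - 63, - 41, - 31, - 27/2, - 1, 57 ]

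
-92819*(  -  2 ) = 185638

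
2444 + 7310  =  9754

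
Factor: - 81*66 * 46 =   -  245916 = - 2^2*3^5*11^1*23^1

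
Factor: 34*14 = 476 = 2^2*7^1*17^1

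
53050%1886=242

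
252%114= 24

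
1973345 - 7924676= - 5951331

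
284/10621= 284/10621 =0.03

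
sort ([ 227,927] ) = [227, 927 ] 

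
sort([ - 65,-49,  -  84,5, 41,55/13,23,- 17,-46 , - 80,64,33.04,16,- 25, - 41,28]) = [  -  84, - 80, - 65 , - 49, - 46, -41,- 25, - 17,  55/13, 5,16,23, 28,33.04,41,64 ]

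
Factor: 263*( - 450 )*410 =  - 48523500 = - 2^2*3^2*5^3*41^1*263^1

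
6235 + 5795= 12030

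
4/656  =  1/164 = 0.01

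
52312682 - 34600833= 17711849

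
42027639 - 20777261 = 21250378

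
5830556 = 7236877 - 1406321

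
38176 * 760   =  29013760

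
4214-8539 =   -  4325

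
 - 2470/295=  - 494/59=   - 8.37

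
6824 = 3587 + 3237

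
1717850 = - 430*(-3995)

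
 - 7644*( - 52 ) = 397488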